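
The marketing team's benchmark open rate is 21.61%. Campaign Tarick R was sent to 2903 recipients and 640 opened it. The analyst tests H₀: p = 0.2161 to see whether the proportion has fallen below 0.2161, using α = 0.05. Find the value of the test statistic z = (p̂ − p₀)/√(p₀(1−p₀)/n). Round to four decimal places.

p̂ = 640/2903 = 0.220462.
SE = √(p₀(1−p₀)/n) = √(0.1694/2903) = 0.007639.
z = (0.220462 − 0.2161)/0.007639 = 0.004362/0.007639 = 0.5710.
p-value = P(Z < 0.571) ≈ 0.7160, so at α = 0.05 we fail to reject H₀.

z = 0.5710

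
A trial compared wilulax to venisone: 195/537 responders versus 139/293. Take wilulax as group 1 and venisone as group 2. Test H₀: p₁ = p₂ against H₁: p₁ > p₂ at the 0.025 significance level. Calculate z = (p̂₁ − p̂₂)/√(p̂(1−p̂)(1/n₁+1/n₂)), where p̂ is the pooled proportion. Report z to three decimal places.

p̂₁ = 195/537 ≈ 0.36313, p̂₂ = 139/293 ≈ 0.47440.
Pooled p̂ = (195+139)/(537+293) = 334/830 = 0.40241.
SE = √(0.240476 × 0.00527517) = 0.03562.
z = (0.36313 − 0.47440)/0.03562 = -0.11127/0.03562 = -3.124.
p-value = P(Z > -3.124) ≈ 0.9991, so at α = 0.025 we fail to reject H₀.

z = -3.124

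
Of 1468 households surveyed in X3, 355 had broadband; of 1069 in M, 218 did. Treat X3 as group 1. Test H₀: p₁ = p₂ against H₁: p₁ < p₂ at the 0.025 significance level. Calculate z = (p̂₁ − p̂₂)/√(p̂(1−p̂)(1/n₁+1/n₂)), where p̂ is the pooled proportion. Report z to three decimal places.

p̂₁ = 355/1468 = 0.241826, p̂₂ = 218/1069 = 0.203929.
Pooled p̂ = (355+218)/(1468+1069) = 573/2537 = 0.225857.
SE = √(p̂(1−p̂)(1/n₁+1/n₂)) = √(0.225857·0.774143·0.00161665) = √(0.000282665) = 0.016813.
z = (0.241826 − 0.203929)/0.016813 = 0.037897/0.016813 = 2.254.
p-value = P(Z < 2.254) ≈ 0.9879. With α = 0.025, fail to reject H₀.

z = 2.254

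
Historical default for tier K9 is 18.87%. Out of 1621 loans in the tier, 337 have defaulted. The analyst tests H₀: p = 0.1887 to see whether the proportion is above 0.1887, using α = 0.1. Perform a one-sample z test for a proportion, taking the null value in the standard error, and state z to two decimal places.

p̂ = 337/1621 ≈ 0.2079.
Standard error under H₀: √(0.1887×0.8113/1621) = 0.0097.
z = (0.2079 − 0.1887)/0.0097 = 0.0192/0.0097 = 1.98.
p-value = P(Z > 1.975) ≈ 0.0241, so at α = 0.1 we reject H₀.

z = 1.98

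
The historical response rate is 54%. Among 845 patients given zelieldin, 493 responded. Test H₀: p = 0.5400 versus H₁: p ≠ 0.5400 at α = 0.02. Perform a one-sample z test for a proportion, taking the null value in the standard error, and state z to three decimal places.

p̂ = 493/845 = 0.583432.
Under H₀, SE = √(0.54·0.46/845) = √(0.000293964) = 0.017145.
z = (0.583432 − 0.54)/0.017145 = 0.043432/0.017145 = 2.533.
Two-sided p-value ≈ 2·Φ(−2.533) = 0.0113. With α = 0.02, reject H₀.

z = 2.533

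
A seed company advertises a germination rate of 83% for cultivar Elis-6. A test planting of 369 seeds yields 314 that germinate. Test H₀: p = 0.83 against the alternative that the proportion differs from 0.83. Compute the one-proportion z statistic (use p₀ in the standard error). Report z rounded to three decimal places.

p̂ = 314/369 ≈ 0.850949.
Standard error under H₀: √(0.83×0.17/369) = 0.019555.
z = (0.850949 − 0.83)/0.019555 = 0.020949/0.019555 = 1.071.

z = 1.071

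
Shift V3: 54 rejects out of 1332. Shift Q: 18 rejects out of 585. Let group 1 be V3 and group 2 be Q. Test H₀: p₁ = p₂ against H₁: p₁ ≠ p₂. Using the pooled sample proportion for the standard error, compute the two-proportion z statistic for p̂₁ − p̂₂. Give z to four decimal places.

p̂₁ = 54/1332 ≈ 0.0405405, p̂₂ = 18/585 ≈ 0.0307692.
Pooled p̂ = (54+18)/(1332+585) = 72/1917 = 0.0375587.
SE = √(0.036148 × 0.00246015) = 0.0094303.
z = (0.0405405 − 0.0307692)/0.0094303 = 0.0097713/0.0094303 = 1.0362.

z = 1.0362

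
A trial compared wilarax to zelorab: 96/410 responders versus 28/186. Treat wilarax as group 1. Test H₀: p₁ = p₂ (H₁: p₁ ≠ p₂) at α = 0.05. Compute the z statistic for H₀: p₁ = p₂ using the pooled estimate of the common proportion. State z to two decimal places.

p̂₁ = 96/410 = 0.2341, p̂₂ = 28/186 = 0.1505.
Pooled p̂ = (96+28)/(410+186) = 124/596 = 0.2081.
SE = √(p̂(1−p̂)(1/n₁+1/n₂)) = √(0.2081·0.7919·0.00781537) = √(0.00128772) = 0.0359.
z = (0.2341 − 0.1505)/0.0359 = 0.0836/0.0359 = 2.33.
p-value = 2·P(Z > 2.330) ≈ 0.0198, so at α = 0.05 we reject H₀.

z = 2.33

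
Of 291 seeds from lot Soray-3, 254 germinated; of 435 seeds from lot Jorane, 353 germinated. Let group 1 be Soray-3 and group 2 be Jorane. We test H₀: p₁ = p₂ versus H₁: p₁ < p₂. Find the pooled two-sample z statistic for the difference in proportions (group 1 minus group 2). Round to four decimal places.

z = 2.1886

p̂₁ = 254/291 ≈ 0.8728522, p̂₂ = 353/435 ≈ 0.8114943.
Pooled p̂ = (254+353)/(291+435) = 607/726 = 0.8360882.
SE = √(0.137045 × 0.00573528) = 0.0280355.
z = (0.8728522 − 0.8114943)/0.0280355 = 0.0613579/0.0280355 = 2.1886.
p-value = P(Z < 2.189) ≈ 0.9857.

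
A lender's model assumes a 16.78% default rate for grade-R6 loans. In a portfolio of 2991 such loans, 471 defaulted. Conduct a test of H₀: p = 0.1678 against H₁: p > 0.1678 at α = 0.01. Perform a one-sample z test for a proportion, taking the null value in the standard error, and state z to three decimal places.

p̂ = 471/2991 = 0.157472.
Standard error under H₀: √(0.1678×0.8322/2991) = 0.006833.
z = (0.157472 − 0.1678)/0.006833 = -0.010328/0.006833 = -1.511.
p-value = P(Z > -1.511) ≈ 0.9347, so at α = 0.01 we fail to reject H₀.

z = -1.511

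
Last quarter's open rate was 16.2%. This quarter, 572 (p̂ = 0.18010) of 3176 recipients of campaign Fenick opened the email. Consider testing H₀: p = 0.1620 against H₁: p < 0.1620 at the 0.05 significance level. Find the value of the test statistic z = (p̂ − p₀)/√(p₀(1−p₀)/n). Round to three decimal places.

z = 2.769

p̂ = 572/3176 = 0.180101.
Standard error under H₀: √(0.162×0.838/3176) = 0.006538.
z = (0.180101 − 0.162)/0.006538 = 0.018101/0.006538 = 2.769.
p-value = P(Z < 2.769) ≈ 0.9972, so at α = 0.05 we fail to reject H₀.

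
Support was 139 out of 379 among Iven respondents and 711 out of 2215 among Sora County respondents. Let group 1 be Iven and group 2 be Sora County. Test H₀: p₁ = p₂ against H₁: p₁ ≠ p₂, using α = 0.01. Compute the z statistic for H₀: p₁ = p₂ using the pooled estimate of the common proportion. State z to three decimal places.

z = 1.754

p̂₁ = 139/379 = 0.36675, p̂₂ = 711/2215 = 0.32099.
Pooled p̂ = (139+711)/(379+2215) = 850/2594 = 0.32768.
SE = √(0.220306 × 0.00308999) = 0.02609.
z = (0.36675 − 0.32099)/0.02609 = 0.04576/0.02609 = 1.754.
Two-sided p-value ≈ 2·Φ(−1.754) = 0.0794, so at α = 0.01 we fail to reject H₀.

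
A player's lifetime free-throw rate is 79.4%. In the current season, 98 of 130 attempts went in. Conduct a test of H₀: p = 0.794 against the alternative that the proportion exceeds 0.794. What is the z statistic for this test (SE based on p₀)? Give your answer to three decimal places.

p̂ = 98/130 ≈ 0.75385.
Under H₀, SE = √(0.794·0.206/130) = √(0.00125818) = 0.03547.
z = (0.75385 − 0.794)/0.03547 = -0.04015/0.03547 = -1.132.

z = -1.132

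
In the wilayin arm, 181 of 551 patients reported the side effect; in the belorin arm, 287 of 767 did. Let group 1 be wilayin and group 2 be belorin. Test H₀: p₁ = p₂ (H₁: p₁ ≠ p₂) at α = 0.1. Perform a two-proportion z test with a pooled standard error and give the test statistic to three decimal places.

z = -1.710

p̂₁ = 181/551 ≈ 0.32849, p̂₂ = 287/767 ≈ 0.37419.
Pooled p̂ = (181+287)/(551+767) = 468/1318 = 0.35508.
SE = √(p̂(1−p̂)(1/n₁+1/n₂)) = √(0.35508·0.64492·0.00311866) = √(0.000714171) = 0.02672.
z = (0.32849 − 0.37419)/0.02672 = -0.04570/0.02672 = -1.710.
p-value = 2·P(Z > 1.710) ≈ 0.0873, so at α = 0.1 we reject H₀.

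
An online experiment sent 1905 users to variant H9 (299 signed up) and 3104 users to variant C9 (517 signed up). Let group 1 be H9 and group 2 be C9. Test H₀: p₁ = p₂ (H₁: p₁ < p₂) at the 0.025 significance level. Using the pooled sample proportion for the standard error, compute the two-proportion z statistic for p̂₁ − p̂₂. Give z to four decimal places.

z = -0.8936

p̂₁ = 299/1905 ≈ 0.156955, p̂₂ = 517/3104 ≈ 0.166559.
Pooled p̂ = (299+517)/(1905+3104) = 816/5009 = 0.162907.
SE = √(p̂(1−p̂)(1/n₁+1/n₂)) = √(0.162907·0.837093·0.000847099) = √(0.000115517) = 0.010748.
z = (0.156955 − 0.166559)/0.010748 = -0.009604/0.010748 = -0.8936.
p-value = P(Z < -0.894) ≈ 0.1858. With α = 0.025, fail to reject H₀.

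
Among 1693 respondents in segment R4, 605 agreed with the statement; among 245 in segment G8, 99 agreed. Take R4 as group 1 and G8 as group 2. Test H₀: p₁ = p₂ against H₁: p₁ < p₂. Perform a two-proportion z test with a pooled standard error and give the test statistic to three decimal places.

z = -1.421

p̂₁ = 605/1693 = 0.357354, p̂₂ = 99/245 = 0.404082.
Pooled p̂ = (605+99)/(1693+245) = 704/1938 = 0.363261.
SE = √(0.231302 × 0.0046723) = 0.032874.
z = (0.357354 − 0.404082)/0.032874 = -0.046728/0.032874 = -1.421.
p-value = P(Z < -1.421) ≈ 0.0776.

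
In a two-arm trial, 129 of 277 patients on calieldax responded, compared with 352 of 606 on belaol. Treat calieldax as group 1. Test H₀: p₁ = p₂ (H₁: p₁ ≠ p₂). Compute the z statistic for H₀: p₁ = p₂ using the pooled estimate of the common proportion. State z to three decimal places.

p̂₁ = 129/277 = 0.46570, p̂₂ = 352/606 = 0.58086.
Pooled p̂ = (129+352)/(277+606) = 481/883 = 0.54473.
SE = √(p̂(1−p̂)(1/n₁+1/n₂)) = √(0.54473·0.45527·0.00526027) = √(0.00130454) = 0.03612.
z = (0.46570 − 0.58086)/0.03612 = -0.11516/0.03612 = -3.188.
p-value = 2·P(Z > 3.188) ≈ 0.0014.

z = -3.188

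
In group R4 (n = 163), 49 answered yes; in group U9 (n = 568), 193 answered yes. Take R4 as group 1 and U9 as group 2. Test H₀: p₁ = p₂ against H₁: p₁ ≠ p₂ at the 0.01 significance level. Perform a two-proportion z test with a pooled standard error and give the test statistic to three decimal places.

p̂₁ = 49/163 ≈ 0.30061, p̂₂ = 193/568 ≈ 0.33979.
Pooled p̂ = (49+193)/(163+568) = 242/731 = 0.33105.
SE = √(0.221457 × 0.00789553) = 0.04182.
z = (0.30061 − 0.33979)/0.04182 = -0.03918/0.04182 = -0.937.
p-value = 2·P(Z > 0.937) ≈ 0.3488, so at α = 0.01 we fail to reject H₀.

z = -0.937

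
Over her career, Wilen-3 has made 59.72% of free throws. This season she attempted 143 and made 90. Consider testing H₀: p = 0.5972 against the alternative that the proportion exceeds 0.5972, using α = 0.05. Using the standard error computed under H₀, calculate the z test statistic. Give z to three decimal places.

p̂ = 90/143 ≈ 0.62937.
SE = √(p₀(1−p₀)/n) = √(0.24055/143) = 0.04101.
z = (0.62937 − 0.5972)/0.04101 = 0.03217/0.04101 = 0.784.
p-value = P(Z > 0.784) ≈ 0.2164. With α = 0.05, fail to reject H₀.

z = 0.784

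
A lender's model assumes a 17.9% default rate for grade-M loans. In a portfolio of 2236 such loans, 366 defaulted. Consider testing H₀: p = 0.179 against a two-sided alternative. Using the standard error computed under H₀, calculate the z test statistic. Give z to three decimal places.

p̂ = 366/2236 = 0.163685.
Under H₀, SE = √(0.179·0.821/2236) = √(6.57241e-05) = 0.008107.
z = (0.163685 − 0.179)/0.008107 = -0.015315/0.008107 = -1.889.

z = -1.889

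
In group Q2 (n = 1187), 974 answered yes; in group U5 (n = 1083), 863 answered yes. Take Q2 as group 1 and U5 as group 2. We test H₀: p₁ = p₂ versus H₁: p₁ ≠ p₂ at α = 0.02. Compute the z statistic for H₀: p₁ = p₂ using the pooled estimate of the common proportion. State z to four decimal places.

p̂₁ = 974/1187 ≈ 0.820556, p̂₂ = 863/1083 ≈ 0.796861.
Pooled p̂ = (974+863)/(1187+1083) = 1837/2270 = 0.809251.
SE = √(p̂(1−p̂)(1/n₁+1/n₂)) = √(0.809251·0.190749·0.00176582) = √(0.000272579) = 0.016510.
z = (0.820556 − 0.796861)/0.016510 = 0.023695/0.016510 = 1.4352.
Two-sided p-value ≈ 2·Φ(−1.435) = 0.1512; since p > α = 0.02, fail to reject H₀.

z = 1.4352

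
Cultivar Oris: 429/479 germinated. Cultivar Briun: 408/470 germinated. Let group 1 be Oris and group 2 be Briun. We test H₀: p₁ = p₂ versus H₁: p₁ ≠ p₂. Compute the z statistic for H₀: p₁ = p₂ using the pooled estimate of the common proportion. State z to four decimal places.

p̂₁ = 429/479 = 0.895616, p̂₂ = 408/470 = 0.868085.
Pooled p̂ = (429+408)/(479+470) = 837/949 = 0.881981.
SE = √(0.10409 × 0.00421534) = 0.020947.
z = (0.895616 − 0.868085)/0.020947 = 0.027531/0.020947 = 1.3143.

z = 1.3143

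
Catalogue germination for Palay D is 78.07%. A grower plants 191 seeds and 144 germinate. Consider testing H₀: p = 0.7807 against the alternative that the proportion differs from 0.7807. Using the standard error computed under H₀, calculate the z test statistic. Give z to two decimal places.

p̂ = 144/191 = 0.75393.
Standard error under H₀: √(0.7807×0.2193/191) = 0.02994.
z = (0.75393 − 0.7807)/0.02994 = -0.02677/0.02994 = -0.89.

z = -0.89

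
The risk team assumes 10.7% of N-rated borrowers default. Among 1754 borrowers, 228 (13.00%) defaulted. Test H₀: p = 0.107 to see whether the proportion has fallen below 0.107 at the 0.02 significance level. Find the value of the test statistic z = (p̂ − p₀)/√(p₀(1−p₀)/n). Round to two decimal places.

z = 3.11

p̂ = 228/1754 ≈ 0.1300.
SE = √(p₀(1−p₀)/n) = √(0.095551/1754) = 0.0074.
z = (0.1300 − 0.107)/0.0074 = 0.0230/0.0074 = 3.11.
p-value = P(Z < 3.115) ≈ 0.9991, so at α = 0.02 we fail to reject H₀.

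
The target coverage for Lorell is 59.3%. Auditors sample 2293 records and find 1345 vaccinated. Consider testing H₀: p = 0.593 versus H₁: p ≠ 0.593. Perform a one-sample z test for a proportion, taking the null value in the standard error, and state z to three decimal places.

p̂ = 1345/2293 = 0.58657.
SE = √(p₀(1−p₀)/n) = √(0.24135/2293) = 0.01026.
z = (0.58657 − 0.593)/0.01026 = -0.00643/0.01026 = -0.627.

z = -0.627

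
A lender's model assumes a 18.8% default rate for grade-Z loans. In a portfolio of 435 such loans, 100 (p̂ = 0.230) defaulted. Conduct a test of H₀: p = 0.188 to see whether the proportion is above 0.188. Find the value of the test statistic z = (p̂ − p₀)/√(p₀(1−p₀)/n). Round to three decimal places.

z = 2.236

p̂ = 100/435 = 0.229885.
SE = √(p₀(1−p₀)/n) = √(0.15266/435) = 0.018733.
z = (0.229885 − 0.188)/0.018733 = 0.041885/0.018733 = 2.236.
p-value = P(Z > 2.236) ≈ 0.0127.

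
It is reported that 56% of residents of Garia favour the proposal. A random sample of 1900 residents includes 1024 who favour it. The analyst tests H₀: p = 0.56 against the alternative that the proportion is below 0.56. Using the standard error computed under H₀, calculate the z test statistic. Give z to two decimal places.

p̂ = 1024/1900 ≈ 0.5389.
SE = √(p₀(1−p₀)/n) = √(0.2464/1900) = 0.0114.
z = (0.5389 − 0.56)/0.0114 = -0.0211/0.0114 = -1.85.
p-value = P(Z < -1.849) ≈ 0.0323.

z = -1.85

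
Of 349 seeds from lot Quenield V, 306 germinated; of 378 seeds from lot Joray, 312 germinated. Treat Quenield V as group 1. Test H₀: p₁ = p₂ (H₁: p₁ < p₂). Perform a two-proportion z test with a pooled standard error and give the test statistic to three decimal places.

p̂₁ = 306/349 ≈ 0.87679, p̂₂ = 312/378 ≈ 0.82540.
Pooled p̂ = (306+312)/(349+378) = 618/727 = 0.85007.
SE = √(0.127452 × 0.00551083) = 0.02650.
z = (0.87679 − 0.82540)/0.02650 = 0.05139/0.02650 = 1.939.
p-value = P(Z < 1.939) ≈ 0.9738.

z = 1.939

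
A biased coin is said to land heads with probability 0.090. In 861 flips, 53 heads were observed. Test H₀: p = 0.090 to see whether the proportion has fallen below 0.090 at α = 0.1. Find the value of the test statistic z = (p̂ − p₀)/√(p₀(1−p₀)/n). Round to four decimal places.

z = -2.9164

p̂ = 53/861 = 0.061556.
Standard error under H₀: √(0.09×0.91/861) = 0.009753.
z = (0.061556 − 0.09)/0.009753 = -0.028444/0.009753 = -2.9164.
p-value = P(Z < -2.916) ≈ 0.0018, so at α = 0.1 we reject H₀.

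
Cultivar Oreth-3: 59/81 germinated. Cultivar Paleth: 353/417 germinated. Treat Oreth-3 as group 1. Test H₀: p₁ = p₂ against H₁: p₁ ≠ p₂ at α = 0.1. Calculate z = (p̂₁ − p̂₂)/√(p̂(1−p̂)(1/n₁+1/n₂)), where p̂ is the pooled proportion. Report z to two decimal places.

z = -2.57

p̂₁ = 59/81 = 0.7284, p̂₂ = 353/417 = 0.8465.
Pooled p̂ = (59+353)/(81+417) = 412/498 = 0.8273.
SE = √(p̂(1−p̂)(1/n₁+1/n₂)) = √(0.8273·0.1727·0.0147438) = √(0.00210642) = 0.0459.
z = (0.7284 − 0.8465)/0.0459 = -0.1181/0.0459 = -2.57.
Two-sided p-value ≈ 2·Φ(−2.574) = 0.0101, so at α = 0.1 we reject H₀.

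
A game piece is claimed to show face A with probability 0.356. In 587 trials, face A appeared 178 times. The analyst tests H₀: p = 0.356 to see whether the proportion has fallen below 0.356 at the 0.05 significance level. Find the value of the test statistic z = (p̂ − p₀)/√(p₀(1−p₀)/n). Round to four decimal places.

z = -2.6698

p̂ = 178/587 ≈ 0.303237.
Under H₀, SE = √(0.356·0.644/587) = √(0.000390569) = 0.019763.
z = (0.303237 − 0.356)/0.019763 = -0.052763/0.019763 = -2.6698.
p-value = P(Z < -2.670) ≈ 0.0038. With α = 0.05, reject H₀.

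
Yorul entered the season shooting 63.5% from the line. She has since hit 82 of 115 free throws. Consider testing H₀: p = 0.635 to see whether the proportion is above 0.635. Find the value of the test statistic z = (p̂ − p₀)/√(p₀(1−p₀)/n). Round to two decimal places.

z = 1.74

p̂ = 82/115 = 0.7130.
Under H₀, SE = √(0.635·0.365/115) = √(0.00201543) = 0.0449.
z = (0.7130 − 0.635)/0.0449 = 0.0780/0.0449 = 1.74.
p-value = P(Z > 1.738) ≈ 0.0411.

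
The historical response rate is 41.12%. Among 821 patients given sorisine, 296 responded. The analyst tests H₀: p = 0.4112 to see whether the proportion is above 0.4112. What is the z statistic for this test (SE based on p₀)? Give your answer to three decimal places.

z = -2.950

p̂ = 296/821 = 0.36054.
SE = √(p₀(1−p₀)/n) = √(0.24211/821) = 0.01717.
z = (0.36054 − 0.4112)/0.01717 = -0.05066/0.01717 = -2.950.
p-value = P(Z > -2.950) ≈ 0.9984.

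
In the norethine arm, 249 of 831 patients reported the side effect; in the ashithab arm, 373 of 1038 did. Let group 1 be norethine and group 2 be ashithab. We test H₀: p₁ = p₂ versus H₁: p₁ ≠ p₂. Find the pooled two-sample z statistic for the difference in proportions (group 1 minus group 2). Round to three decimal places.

z = -2.722

p̂₁ = 249/831 ≈ 0.29964, p̂₂ = 373/1038 ≈ 0.35934.
Pooled p̂ = (249+373)/(831+1038) = 622/1869 = 0.33280.
SE = √(0.222044 × 0.00216676) = 0.02193.
z = (0.29964 − 0.35934)/0.02193 = -0.05970/0.02193 = -2.722.
Two-sided p-value ≈ 2·Φ(−2.722) = 0.0065.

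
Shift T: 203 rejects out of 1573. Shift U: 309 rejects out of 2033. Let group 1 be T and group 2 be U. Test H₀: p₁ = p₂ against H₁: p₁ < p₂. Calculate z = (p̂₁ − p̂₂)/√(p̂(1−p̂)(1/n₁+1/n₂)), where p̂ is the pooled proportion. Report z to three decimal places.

z = -1.957

p̂₁ = 203/1573 = 0.12905, p̂₂ = 309/2033 = 0.15199.
Pooled p̂ = (203+309)/(1573+2033) = 512/3606 = 0.14199.
SE = √(0.121826 × 0.00112761) = 0.01172.
z = (0.12905 − 0.15199)/0.01172 = -0.02294/0.01172 = -1.957.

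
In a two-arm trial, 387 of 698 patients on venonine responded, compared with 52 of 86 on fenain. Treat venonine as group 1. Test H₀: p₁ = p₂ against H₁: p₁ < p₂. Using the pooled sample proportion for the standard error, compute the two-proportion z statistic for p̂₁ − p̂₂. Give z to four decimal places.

p̂₁ = 387/698 ≈ 0.554441, p̂₂ = 52/86 ≈ 0.604651.
Pooled p̂ = (387+52)/(698+86) = 439/784 = 0.559949.
SE = √(0.246406 × 0.0130606) = 0.056729.
z = (0.554441 − 0.604651)/0.056729 = -0.050210/0.056729 = -0.8851.
p-value = P(Z < -0.885) ≈ 0.1881.

z = -0.8851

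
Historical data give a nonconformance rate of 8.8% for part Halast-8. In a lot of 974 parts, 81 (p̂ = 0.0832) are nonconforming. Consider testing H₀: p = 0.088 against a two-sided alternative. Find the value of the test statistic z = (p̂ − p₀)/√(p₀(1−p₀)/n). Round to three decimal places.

z = -0.533

p̂ = 81/974 = 0.08316.
SE = √(p₀(1−p₀)/n) = √(0.080256/974) = 0.00908.
z = (0.08316 − 0.088)/0.00908 = -0.00484/0.00908 = -0.533.
p-value = 2·P(Z > 0.533) ≈ 0.5941.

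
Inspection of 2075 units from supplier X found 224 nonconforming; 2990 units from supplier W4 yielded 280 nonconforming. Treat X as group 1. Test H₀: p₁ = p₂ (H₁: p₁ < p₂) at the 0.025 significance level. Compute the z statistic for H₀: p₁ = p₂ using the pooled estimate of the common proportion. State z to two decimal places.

z = 1.67

p̂₁ = 224/2075 = 0.1080, p̂₂ = 280/2990 = 0.0936.
Pooled p̂ = (224+280)/(2075+2990) = 504/5065 = 0.0995.
SE = √(p̂(1−p̂)(1/n₁+1/n₂)) = √(0.0995·0.9005·0.000816376) = √(7.31513e-05) = 0.0086.
z = (0.1080 − 0.0936)/0.0086 = 0.0144/0.0086 = 1.67.
p-value = P(Z < 1.673) ≈ 0.9528. With α = 0.025, fail to reject H₀.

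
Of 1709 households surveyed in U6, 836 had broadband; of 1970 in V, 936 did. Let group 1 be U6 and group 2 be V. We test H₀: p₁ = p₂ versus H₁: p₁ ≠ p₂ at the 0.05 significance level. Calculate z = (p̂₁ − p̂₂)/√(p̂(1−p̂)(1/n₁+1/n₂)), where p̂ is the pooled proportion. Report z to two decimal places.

z = 0.85

p̂₁ = 836/1709 ≈ 0.4892, p̂₂ = 936/1970 ≈ 0.4751.
Pooled p̂ = (836+936)/(1709+1970) = 1772/3679 = 0.4817.
SE = √(0.249663 × 0.00109275) = 0.0165.
z = (0.4892 − 0.4751)/0.0165 = 0.0141/0.0165 = 0.85.
p-value = 2·P(Z > 0.851) ≈ 0.3950, so at α = 0.05 we fail to reject H₀.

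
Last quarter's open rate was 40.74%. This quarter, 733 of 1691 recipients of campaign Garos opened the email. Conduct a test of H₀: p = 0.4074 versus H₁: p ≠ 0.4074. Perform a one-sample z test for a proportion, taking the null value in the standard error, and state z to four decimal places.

z = 2.1819

p̂ = 733/1691 = 0.433471.
Under H₀, SE = √(0.4074·0.5926/1691) = √(0.000142771) = 0.011949.
z = (0.433471 − 0.4074)/0.011949 = 0.026071/0.011949 = 2.1819.
p-value = 2·P(Z > 2.182) ≈ 0.0291.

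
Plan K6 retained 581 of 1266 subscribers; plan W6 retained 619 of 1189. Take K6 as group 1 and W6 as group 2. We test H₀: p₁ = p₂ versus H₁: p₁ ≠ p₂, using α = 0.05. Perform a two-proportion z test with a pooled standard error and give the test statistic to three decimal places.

z = -3.055

p̂₁ = 581/1266 ≈ 0.45893, p̂₂ = 619/1189 ≈ 0.52061.
Pooled p̂ = (581+619)/(1266+1189) = 1200/2455 = 0.48880.
SE = √(0.249875 × 0.00163093) = 0.02019.
z = (0.45893 − 0.52061)/0.02019 = -0.06168/0.02019 = -3.055.
p-value = 2·P(Z > 3.055) ≈ 0.0022. With α = 0.05, reject H₀.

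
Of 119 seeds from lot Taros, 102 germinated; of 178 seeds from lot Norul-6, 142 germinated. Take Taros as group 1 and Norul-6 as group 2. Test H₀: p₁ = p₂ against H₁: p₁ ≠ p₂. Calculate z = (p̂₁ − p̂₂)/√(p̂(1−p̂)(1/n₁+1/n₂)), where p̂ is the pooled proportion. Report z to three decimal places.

z = 1.310

p̂₁ = 102/119 ≈ 0.85714, p̂₂ = 142/178 ≈ 0.79775.
Pooled p̂ = (102+142)/(119+178) = 244/297 = 0.82155.
SE = √(p̂(1−p̂)(1/n₁+1/n₂)) = √(0.82155·0.17845·0.0140213) = √(0.00205562) = 0.04534.
z = (0.85714 − 0.79775)/0.04534 = 0.05939/0.04534 = 1.310.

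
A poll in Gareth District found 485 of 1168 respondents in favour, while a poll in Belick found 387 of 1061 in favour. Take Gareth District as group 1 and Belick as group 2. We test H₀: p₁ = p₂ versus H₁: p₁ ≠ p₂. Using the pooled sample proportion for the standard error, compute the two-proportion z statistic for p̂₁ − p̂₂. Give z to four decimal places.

z = 2.4394

p̂₁ = 485/1168 ≈ 0.4152397, p̂₂ = 387/1061 ≈ 0.3647502.
Pooled p̂ = (485+387)/(1168+1061) = 872/2229 = 0.3912068.
SE = √(0.238164 × 0.00179867) = 0.0206973.
z = (0.4152397 − 0.3647502)/0.0206973 = 0.0504895/0.0206973 = 2.4394.
Two-sided p-value ≈ 2·Φ(−2.439) = 0.0147.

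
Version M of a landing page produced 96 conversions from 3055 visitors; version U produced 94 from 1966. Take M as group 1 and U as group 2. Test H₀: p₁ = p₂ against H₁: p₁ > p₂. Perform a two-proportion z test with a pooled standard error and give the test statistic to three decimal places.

p̂₁ = 96/3055 ≈ 0.031424, p̂₂ = 94/1966 ≈ 0.047813.
Pooled p̂ = (96+94)/(3055+1966) = 190/5021 = 0.037841.
SE = √(p̂(1−p̂)(1/n₁+1/n₂)) = √(0.037841·0.962159·0.000835979) = √(3.04373e-05) = 0.005517.
z = (0.031424 − 0.047813)/0.005517 = -0.016389/0.005517 = -2.971.

z = -2.971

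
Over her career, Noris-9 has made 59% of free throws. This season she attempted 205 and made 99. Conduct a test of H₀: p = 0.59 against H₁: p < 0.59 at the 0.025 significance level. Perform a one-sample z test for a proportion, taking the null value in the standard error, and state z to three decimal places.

z = -3.117

p̂ = 99/205 ≈ 0.48293.
SE = √(p₀(1−p₀)/n) = √(0.2419/205) = 0.03435.
z = (0.48293 − 0.59)/0.03435 = -0.10707/0.03435 = -3.117.
p-value = P(Z < -3.117) ≈ 0.0009; since p < α = 0.025, reject H₀.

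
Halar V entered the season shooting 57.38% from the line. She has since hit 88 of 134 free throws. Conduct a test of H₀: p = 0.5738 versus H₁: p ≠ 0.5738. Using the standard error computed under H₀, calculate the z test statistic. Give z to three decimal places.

p̂ = 88/134 = 0.65672.
Under H₀, SE = √(0.5738·0.4262/134) = √(0.00182503) = 0.04272.
z = (0.65672 − 0.5738)/0.04272 = 0.08292/0.04272 = 1.941.

z = 1.941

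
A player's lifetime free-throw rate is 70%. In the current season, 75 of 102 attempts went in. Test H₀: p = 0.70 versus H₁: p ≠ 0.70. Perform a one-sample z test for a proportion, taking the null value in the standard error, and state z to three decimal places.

p̂ = 75/102 = 0.73529.
Under H₀, SE = √(0.7·0.3/102) = √(0.00205882) = 0.04537.
z = (0.73529 − 0.7)/0.04537 = 0.03529/0.04537 = 0.778.

z = 0.778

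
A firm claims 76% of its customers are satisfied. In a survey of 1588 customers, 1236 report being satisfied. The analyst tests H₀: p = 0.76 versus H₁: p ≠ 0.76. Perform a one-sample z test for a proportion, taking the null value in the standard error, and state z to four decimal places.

z = 1.7110

p̂ = 1236/1588 ≈ 0.7783375.
Standard error under H₀: √(0.76×0.24/1588) = 0.0107173.
z = (0.7783375 − 0.76)/0.0107173 = 0.0183375/0.0107173 = 1.7110.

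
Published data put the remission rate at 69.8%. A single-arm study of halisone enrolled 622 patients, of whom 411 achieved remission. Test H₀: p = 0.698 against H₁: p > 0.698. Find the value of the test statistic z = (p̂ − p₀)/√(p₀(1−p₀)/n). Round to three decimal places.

p̂ = 411/622 ≈ 0.66077.
Under H₀, SE = √(0.698·0.302/622) = √(0.0003389) = 0.01841.
z = (0.66077 − 0.698)/0.01841 = -0.03723/0.01841 = -2.022.
p-value = P(Z > -2.022) ≈ 0.9784.

z = -2.022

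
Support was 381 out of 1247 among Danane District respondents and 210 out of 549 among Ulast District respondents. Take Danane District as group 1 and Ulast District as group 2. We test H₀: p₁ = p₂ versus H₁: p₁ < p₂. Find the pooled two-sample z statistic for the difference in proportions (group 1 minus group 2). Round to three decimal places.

z = -3.199

p̂₁ = 381/1247 = 0.305533, p̂₂ = 210/549 = 0.382514.
Pooled p̂ = (381+210)/(1247+549) = 591/1796 = 0.329065.
SE = √(p̂(1−p̂)(1/n₁+1/n₂)) = √(0.329065·0.670935·0.00262342) = √(0.000579201) = 0.024067.
z = (0.305533 − 0.382514)/0.024067 = -0.076981/0.024067 = -3.199.
p-value = P(Z < -3.199) ≈ 0.0007.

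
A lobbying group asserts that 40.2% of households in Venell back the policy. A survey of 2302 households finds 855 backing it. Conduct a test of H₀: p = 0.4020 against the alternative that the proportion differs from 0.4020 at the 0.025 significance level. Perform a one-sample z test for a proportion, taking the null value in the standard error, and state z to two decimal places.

p̂ = 855/2302 ≈ 0.37142.
SE = √(p₀(1−p₀)/n) = √(0.2404/2302) = 0.01022.
z = (0.37142 − 0.402)/0.01022 = -0.03058/0.01022 = -2.99.
Two-sided p-value ≈ 2·Φ(−2.993) = 0.0028, so at α = 0.025 we reject H₀.

z = -2.99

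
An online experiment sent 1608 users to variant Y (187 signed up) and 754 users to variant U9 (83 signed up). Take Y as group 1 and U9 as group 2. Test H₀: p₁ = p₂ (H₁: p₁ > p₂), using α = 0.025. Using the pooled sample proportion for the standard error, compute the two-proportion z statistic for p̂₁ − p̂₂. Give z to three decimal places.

z = 0.442

p̂₁ = 187/1608 ≈ 0.11629, p̂₂ = 83/754 ≈ 0.11008.
Pooled p̂ = (187+83)/(1608+754) = 270/2362 = 0.11431.
SE = √(p̂(1−p̂)(1/n₁+1/n₂)) = √(0.11431·0.88569·0.00194815) = √(0.000197237) = 0.01404.
z = (0.11629 − 0.11008)/0.01404 = 0.00621/0.01404 = 0.442.
p-value = P(Z > 0.442) ≈ 0.3291. With α = 0.025, fail to reject H₀.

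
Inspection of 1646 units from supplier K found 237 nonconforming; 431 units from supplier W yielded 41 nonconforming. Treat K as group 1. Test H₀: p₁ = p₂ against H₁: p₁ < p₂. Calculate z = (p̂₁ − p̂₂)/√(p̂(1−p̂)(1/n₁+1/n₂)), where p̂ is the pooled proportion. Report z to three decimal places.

z = 2.652

p̂₁ = 237/1646 = 0.143985, p̂₂ = 41/431 = 0.095128.
Pooled p̂ = (237+41)/(1646+431) = 278/2077 = 0.133847.
SE = √(p̂(1−p̂)(1/n₁+1/n₂)) = √(0.133847·0.866153·0.00292772) = √(0.000339416) = 0.018423.
z = (0.143985 − 0.095128)/0.018423 = 0.048857/0.018423 = 2.652.
p-value = P(Z < 2.652) ≈ 0.9960.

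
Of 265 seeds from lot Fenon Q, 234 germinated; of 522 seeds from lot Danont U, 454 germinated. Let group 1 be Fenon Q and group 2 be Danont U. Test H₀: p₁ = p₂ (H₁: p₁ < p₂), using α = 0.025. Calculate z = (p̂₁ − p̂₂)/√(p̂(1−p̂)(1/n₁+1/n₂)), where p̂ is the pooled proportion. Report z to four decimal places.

z = 0.5312

p̂₁ = 234/265 ≈ 0.883019, p̂₂ = 454/522 ≈ 0.869732.
Pooled p̂ = (234+454)/(265+522) = 688/787 = 0.874206.
SE = √(0.10997 × 0.00568929) = 0.025013.
z = (0.883019 − 0.869732)/0.025013 = 0.013287/0.025013 = 0.5312.
p-value = P(Z < 0.531) ≈ 0.7024. With α = 0.025, fail to reject H₀.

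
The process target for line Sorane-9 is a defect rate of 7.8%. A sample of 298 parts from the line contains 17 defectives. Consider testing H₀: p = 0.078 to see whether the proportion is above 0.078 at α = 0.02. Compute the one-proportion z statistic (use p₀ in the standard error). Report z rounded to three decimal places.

p̂ = 17/298 = 0.05705.
SE = √(p₀(1−p₀)/n) = √(0.071916/298) = 0.01553.
z = (0.05705 − 0.078)/0.01553 = -0.02095/0.01553 = -1.349.
p-value = P(Z > -1.349) ≈ 0.9113; since p > α = 0.02, fail to reject H₀.

z = -1.349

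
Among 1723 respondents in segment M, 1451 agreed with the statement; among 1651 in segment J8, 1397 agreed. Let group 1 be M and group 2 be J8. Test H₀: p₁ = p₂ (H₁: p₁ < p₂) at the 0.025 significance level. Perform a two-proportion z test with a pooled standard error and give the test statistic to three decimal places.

p̂₁ = 1451/1723 = 0.842136, p̂₂ = 1397/1651 = 0.846154.
Pooled p̂ = (1451+1397)/(1723+1651) = 2848/3374 = 0.844102.
SE = √(0.131594 × 0.00118608) = 0.012493.
z = (0.842136 − 0.846154)/0.012493 = -0.004018/0.012493 = -0.322.
p-value = P(Z < -0.322) ≈ 0.3739; since p > α = 0.025, fail to reject H₀.

z = -0.322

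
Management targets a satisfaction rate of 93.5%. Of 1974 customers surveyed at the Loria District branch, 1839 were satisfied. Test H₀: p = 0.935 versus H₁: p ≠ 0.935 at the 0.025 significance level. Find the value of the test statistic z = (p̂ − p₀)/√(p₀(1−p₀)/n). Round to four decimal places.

z = -0.6108

p̂ = 1839/1974 = 0.9316109.
Standard error under H₀: √(0.935×0.065/1974) = 0.0055487.
z = (0.9316109 − 0.935)/0.0055487 = -0.0033891/0.0055487 = -0.6108.
Two-sided p-value ≈ 2·Φ(−0.611) = 0.5413. With α = 0.025, fail to reject H₀.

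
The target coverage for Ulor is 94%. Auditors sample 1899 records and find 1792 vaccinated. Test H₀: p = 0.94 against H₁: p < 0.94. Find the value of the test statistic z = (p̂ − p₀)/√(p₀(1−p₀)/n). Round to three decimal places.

p̂ = 1792/1899 ≈ 0.943655.
Under H₀, SE = √(0.94·0.06/1899) = √(2.96998e-05) = 0.005450.
z = (0.943655 − 0.94)/0.005450 = 0.003655/0.005450 = 0.671.
p-value = P(Z < 0.671) ≈ 0.7488.

z = 0.671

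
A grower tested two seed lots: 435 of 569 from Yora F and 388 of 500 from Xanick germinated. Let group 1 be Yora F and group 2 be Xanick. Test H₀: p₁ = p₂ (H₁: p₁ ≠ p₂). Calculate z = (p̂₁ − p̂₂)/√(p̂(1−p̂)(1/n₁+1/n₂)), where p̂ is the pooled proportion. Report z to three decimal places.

z = -0.446

p̂₁ = 435/569 = 0.76450, p̂₂ = 388/500 = 0.77600.
Pooled p̂ = (435+388)/(569+500) = 823/1069 = 0.76988.
SE = √(0.177166 × 0.00375747) = 0.02580.
z = (0.76450 − 0.77600)/0.02580 = -0.01150/0.02580 = -0.446.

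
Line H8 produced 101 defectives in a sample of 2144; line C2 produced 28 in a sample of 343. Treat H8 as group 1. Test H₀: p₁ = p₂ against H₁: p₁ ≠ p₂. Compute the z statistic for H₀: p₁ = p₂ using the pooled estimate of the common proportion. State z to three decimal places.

z = -2.677

p̂₁ = 101/2144 ≈ 0.047108, p̂₂ = 28/343 ≈ 0.081633.
Pooled p̂ = (101+28)/(2144+343) = 129/2487 = 0.051870.
SE = √(p̂(1−p̂)(1/n₁+1/n₂)) = √(0.051870·0.948130·0.00338187) = √(0.000166318) = 0.012896.
z = (0.047108 − 0.081633)/0.012896 = -0.034525/0.012896 = -2.677.
p-value = 2·P(Z > 2.677) ≈ 0.0074.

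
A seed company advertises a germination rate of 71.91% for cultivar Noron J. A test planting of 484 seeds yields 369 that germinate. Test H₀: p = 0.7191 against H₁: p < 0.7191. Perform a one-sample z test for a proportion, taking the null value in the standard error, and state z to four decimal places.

z = 2.1194

p̂ = 369/484 ≈ 0.762397.
Standard error under H₀: √(0.7191×0.2809/484) = 0.020429.
z = (0.762397 − 0.7191)/0.020429 = 0.043297/0.020429 = 2.1194.
p-value = P(Z < 2.119) ≈ 0.9830.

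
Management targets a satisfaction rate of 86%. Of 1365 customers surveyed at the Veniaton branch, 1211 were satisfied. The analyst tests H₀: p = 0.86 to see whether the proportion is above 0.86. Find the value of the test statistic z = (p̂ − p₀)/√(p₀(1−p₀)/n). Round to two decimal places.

z = 2.89

p̂ = 1211/1365 ≈ 0.8872.
SE = √(p₀(1−p₀)/n) = √(0.1204/1365) = 0.0094.
z = (0.8872 − 0.86)/0.0094 = 0.0272/0.0094 = 2.89.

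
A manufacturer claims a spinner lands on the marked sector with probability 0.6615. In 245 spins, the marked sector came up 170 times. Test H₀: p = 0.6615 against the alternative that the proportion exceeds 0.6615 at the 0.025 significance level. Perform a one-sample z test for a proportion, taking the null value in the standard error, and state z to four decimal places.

p̂ = 170/245 = 0.693878.
Under H₀, SE = √(0.6615·0.3385/245) = √(0.00091395) = 0.030232.
z = (0.693878 − 0.6615)/0.030232 = 0.032378/0.030232 = 1.0710.
p-value = P(Z > 1.071) ≈ 0.1421; since p > α = 0.025, fail to reject H₀.

z = 1.0710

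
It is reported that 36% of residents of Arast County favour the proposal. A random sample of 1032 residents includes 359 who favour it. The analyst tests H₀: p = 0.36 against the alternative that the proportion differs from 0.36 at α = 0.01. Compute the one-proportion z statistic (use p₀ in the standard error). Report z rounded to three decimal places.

p̂ = 359/1032 ≈ 0.34787.
SE = √(p₀(1−p₀)/n) = √(0.2304/1032) = 0.01494.
z = (0.34787 − 0.36)/0.01494 = -0.01213/0.01494 = -0.812.
Two-sided p-value ≈ 2·Φ(−0.812) = 0.4168. With α = 0.01, fail to reject H₀.

z = -0.812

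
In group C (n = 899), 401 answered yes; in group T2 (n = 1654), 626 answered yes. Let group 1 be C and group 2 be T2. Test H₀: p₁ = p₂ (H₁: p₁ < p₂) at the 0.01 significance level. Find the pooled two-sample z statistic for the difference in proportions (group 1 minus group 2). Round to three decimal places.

p̂₁ = 401/899 ≈ 0.446051, p̂₂ = 626/1654 ≈ 0.378476.
Pooled p̂ = (401+626)/(899+1654) = 1027/2553 = 0.402272.
SE = √(0.240449 × 0.00171694) = 0.020318.
z = (0.446051 − 0.378476)/0.020318 = 0.067575/0.020318 = 3.326.
p-value = P(Z < 3.326) ≈ 0.9996. With α = 0.01, fail to reject H₀.

z = 3.326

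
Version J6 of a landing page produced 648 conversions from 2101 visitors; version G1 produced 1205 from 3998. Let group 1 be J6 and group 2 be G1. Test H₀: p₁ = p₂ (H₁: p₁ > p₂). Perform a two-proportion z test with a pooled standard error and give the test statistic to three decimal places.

p̂₁ = 648/2101 = 0.30842, p̂₂ = 1205/3998 = 0.30140.
Pooled p̂ = (648+1205)/(2101+3998) = 1853/6099 = 0.30382.
SE = √(p̂(1−p̂)(1/n₁+1/n₂)) = √(0.30382·0.69618·0.000726089) = √(0.000153578) = 0.01239.
z = (0.30842 − 0.30140)/0.01239 = 0.00702/0.01239 = 0.567.

z = 0.567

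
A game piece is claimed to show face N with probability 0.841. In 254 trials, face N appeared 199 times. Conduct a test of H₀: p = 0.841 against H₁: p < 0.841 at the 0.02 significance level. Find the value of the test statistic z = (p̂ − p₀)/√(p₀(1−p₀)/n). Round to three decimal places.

p̂ = 199/254 = 0.78346.
SE = √(p₀(1−p₀)/n) = √(0.13372/254) = 0.02294.
z = (0.78346 − 0.841)/0.02294 = -0.05754/0.02294 = -2.508.
p-value = P(Z < -2.508) ≈ 0.0061, so at α = 0.02 we reject H₀.

z = -2.508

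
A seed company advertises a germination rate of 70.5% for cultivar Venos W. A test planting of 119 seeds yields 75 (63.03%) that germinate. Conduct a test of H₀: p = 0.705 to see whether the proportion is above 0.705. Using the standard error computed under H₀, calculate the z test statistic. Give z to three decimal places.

p̂ = 75/119 = 0.63025.
Standard error under H₀: √(0.705×0.295/119) = 0.04181.
z = (0.63025 − 0.705)/0.04181 = -0.07475/0.04181 = -1.788.
p-value = P(Z > -1.788) ≈ 0.9631.

z = -1.788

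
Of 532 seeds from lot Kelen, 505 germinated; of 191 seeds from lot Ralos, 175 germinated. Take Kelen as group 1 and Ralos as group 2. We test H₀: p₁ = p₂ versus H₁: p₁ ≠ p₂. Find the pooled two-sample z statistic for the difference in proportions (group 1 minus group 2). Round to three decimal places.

z = 1.655

p̂₁ = 505/532 ≈ 0.94925, p̂₂ = 175/191 ≈ 0.91623.
Pooled p̂ = (505+175)/(532+191) = 680/723 = 0.94053.
SE = √(p̂(1−p̂)(1/n₁+1/n₂)) = √(0.94053·0.05947·0.0071153) = √(0.00039801) = 0.01995.
z = (0.94925 − 0.91623)/0.01995 = 0.03302/0.01995 = 1.655.
p-value = 2·P(Z > 1.655) ≈ 0.0979.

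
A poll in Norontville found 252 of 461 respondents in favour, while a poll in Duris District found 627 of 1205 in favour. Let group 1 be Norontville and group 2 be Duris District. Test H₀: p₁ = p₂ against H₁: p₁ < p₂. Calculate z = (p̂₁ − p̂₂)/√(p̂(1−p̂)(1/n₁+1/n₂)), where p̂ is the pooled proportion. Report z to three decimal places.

z = 0.962

p̂₁ = 252/461 ≈ 0.54664, p̂₂ = 627/1205 ≈ 0.52033.
Pooled p̂ = (252+627)/(461+1205) = 879/1666 = 0.52761.
SE = √(0.249238 × 0.00299907) = 0.02734.
z = (0.54664 − 0.52033)/0.02734 = 0.02631/0.02734 = 0.962.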